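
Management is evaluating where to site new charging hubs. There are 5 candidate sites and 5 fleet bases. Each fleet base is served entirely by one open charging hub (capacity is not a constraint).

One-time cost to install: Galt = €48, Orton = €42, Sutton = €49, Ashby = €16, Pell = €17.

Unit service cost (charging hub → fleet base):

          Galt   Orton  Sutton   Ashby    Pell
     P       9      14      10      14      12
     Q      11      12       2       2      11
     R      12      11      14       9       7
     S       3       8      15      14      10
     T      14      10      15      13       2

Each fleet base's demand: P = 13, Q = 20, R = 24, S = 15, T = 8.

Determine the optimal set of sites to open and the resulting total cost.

Open Galt, Ashby and Pell; minimum total cost 467.

For any fixed open set, each fleet base goes to its cheapest open site; total = fixed + service.
{Galt, Ashby, Pell}: P→Galt 9·13=117, Q→Ashby 2·20=40, R→Pell 7·24=168, S→Galt 3·15=45, T→Pell 2·8=16. Service 386; fixed 81; total 467.
{Galt, Sutton, Pell}: service 386 + fixed 114 = 500
{Galt, Orton, Ashby, Pell}: P→Galt 9·13=117, Q→Ashby 2·20=40, R→Pell 7·24=168, S→Galt 3·15=45, T→Pell 2·8=16. Service 386; fixed 123; total 509.
{Galt, Orton, Sutton, Ashby, Pell}: service 386 + fixed 172 = 558
No other subset beats 467.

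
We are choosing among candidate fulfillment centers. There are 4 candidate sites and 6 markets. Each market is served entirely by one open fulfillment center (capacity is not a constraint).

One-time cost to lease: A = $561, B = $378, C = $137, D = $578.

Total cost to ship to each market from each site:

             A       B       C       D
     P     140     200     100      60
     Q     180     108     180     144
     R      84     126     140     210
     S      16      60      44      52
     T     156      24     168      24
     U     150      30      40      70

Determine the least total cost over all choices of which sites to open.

Minimum total cost: 809

For any fixed open set, each market goes to its cheapest open site; total = fixed + service.
{C}: P→C 100, Q→C 180, R→C 140, S→C 44, T→C 168, U→C 40. Service 672; fixed 137; total 809.
{B}: service 548 + fixed 378 = 926
{B, C}: P→C 100, Q→B 108, R→B 126, S→C 44, T→B 24, U→B 30. Service 432; fixed 515; total 947.
{A, B, C, D}: service 322 + fixed 1654 = 1976
(All 15 nonempty subsets were checked; C only is lowest.)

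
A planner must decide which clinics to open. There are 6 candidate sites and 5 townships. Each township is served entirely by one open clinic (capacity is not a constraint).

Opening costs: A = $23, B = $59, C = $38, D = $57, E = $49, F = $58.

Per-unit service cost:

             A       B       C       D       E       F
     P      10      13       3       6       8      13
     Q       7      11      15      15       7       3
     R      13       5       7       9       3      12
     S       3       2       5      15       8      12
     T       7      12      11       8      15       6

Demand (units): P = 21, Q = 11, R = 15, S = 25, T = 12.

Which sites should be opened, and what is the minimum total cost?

For any fixed open set, each township goes to its cheapest open site; total = fixed + service.
{B, C, F}: P→C 3·21=63, Q→F 3·11=33, R→B 5·15=75, S→B 2·25=50, T→F 6·12=72. Service 293; fixed 155; total 448.
{A, C, E}: service 344 + fixed 110 = 454
{A, C, E, F}: P→C 3·21=63, Q→F 3·11=33, R→E 3·15=45, S→A 3·25=75, T→F 6·12=72. Service 288; fixed 168; total 456.
{A, B, C, D, E, F}: service 263 + fixed 284 = 547
No other subset beats 448.

Open B, C and F; minimum total cost 448.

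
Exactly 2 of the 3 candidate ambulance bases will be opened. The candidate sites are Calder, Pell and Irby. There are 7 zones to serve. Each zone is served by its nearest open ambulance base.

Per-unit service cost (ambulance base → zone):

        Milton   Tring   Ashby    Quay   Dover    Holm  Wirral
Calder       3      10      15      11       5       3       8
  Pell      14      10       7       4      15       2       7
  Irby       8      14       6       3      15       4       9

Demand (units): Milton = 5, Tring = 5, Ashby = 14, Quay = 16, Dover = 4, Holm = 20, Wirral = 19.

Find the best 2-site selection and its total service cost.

With exactly 2 open, each zone uses its cheapest among the chosen.
{Calder, Pell}: Milton→Calder 3·5=15, Tring→Calder 10·5=50, Ashby→Pell 7·14=98, Quay→Pell 4·16=64, Dover→Calder 5·4=20, Holm→Pell 2·20=40, Wirral→Pell 7·19=133. Service cost 420.
{Calder, Irby}: service cost 429
{Pell, Irby}: service cost 455
Among all 3 size-2 choices, {Calder, Pell} is lowest.

Choose Calder and Pell; total service cost 420.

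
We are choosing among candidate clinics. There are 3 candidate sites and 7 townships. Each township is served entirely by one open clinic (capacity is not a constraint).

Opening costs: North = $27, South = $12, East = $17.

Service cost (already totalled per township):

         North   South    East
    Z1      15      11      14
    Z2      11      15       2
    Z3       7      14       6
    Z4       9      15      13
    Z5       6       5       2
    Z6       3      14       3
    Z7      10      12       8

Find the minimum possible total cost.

For any fixed open set, each township goes to its cheapest open site; total = fixed + service.
{East}: Z1→East 14, Z2→East 2, Z3→East 6, Z4→East 13, Z5→East 2, Z6→East 3, Z7→East 8. Service 48; fixed 17; total 65.
{South, East}: service 45 + fixed 29 = 74
{North}: Z1→North 15, Z2→North 11, Z3→North 7, Z4→North 9, Z5→North 6, Z6→North 3, Z7→North 10. Service 61; fixed 27; total 88.
{North, South, East}: service 41 + fixed 56 = 97
No other subset beats 65.

Minimum total cost: 65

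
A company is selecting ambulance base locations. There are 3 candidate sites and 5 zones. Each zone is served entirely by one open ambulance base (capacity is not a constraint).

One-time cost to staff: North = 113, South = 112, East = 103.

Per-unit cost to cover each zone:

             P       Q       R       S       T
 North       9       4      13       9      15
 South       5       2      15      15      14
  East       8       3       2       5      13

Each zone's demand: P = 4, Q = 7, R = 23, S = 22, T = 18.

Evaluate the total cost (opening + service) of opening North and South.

Total cost: 1008

Each zone is assigned to its cheapest site among the open ones.
{North, South}: P→South 5·4=20, Q→South 2·7=14, R→North 13·23=299, S→North 9·22=198, T→South 14·18=252. Service 783; fixed 225; total 1008.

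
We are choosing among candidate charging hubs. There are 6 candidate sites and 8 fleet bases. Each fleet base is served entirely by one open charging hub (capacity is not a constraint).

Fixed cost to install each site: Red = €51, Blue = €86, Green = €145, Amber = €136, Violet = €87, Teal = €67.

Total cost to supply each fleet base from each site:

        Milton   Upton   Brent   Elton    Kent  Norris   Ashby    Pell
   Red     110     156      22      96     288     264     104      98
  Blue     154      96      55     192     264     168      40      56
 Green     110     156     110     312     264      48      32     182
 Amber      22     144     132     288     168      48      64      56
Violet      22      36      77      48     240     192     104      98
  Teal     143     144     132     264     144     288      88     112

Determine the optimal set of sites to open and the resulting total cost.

For any fixed open set, each fleet base goes to its cheapest open site; total = fixed + service.
{Red, Amber, Violet}: Milton→Amber 22, Upton→Violet 36, Brent→Red 22, Elton→Violet 48, Kent→Amber 168, Norris→Amber 48, Ashby→Amber 64, Pell→Amber 56. Service 464; fixed 274; total 738.
{Amber, Violet}: service 519 + fixed 223 = 742
{Red, Amber, Violet, Teal}: Milton→Amber 22, Upton→Violet 36, Brent→Red 22, Elton→Violet 48, Kent→Teal 144, Norris→Amber 48, Ashby→Amber 64, Pell→Amber 56. Service 440; fixed 341; total 781.
{Red, Blue, Green, Amber, Violet, Teal}: service 408 + fixed 572 = 980
No other subset beats 738.

Open Red, Amber and Violet; minimum total cost 738.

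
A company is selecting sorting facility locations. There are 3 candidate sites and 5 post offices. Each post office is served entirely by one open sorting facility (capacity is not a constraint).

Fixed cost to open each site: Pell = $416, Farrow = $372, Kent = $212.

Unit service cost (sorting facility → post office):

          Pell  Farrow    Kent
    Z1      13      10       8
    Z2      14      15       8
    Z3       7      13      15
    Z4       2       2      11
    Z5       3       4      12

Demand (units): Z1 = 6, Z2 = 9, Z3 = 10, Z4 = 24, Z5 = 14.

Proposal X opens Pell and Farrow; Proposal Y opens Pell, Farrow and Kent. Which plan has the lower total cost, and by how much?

Proposal X is cheaper by 146.

Proposal X: {Pell, Farrow}: Z1→Farrow 10·6=60, Z2→Pell 14·9=126, Z3→Pell 7·10=70, Z4→Pell 2·24=48, Z5→Pell 3·14=42. Service 346; fixed 788; total 1134.
Proposal Y: {Pell, Farrow, Kent}: Z1→Kent 8·6=48, Z2→Kent 8·9=72, Z3→Pell 7·10=70, Z4→Pell 2·24=48, Z5→Pell 3·14=42. Service 280; fixed 1000; total 1280.
Difference: |1134 − 1280| = 146.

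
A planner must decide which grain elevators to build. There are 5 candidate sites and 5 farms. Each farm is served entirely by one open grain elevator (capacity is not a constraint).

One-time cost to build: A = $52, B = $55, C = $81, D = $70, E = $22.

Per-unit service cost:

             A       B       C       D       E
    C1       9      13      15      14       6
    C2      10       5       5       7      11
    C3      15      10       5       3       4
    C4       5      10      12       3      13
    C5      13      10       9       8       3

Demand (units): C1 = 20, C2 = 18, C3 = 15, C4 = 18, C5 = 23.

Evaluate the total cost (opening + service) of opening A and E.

Each farm is assigned to its cheapest site among the open ones.
{A, E}: C1→E 6·20=120, C2→A 10·18=180, C3→E 4·15=60, C4→A 5·18=90, C5→E 3·23=69. Service 519; fixed 74; total 593.

Total cost: 593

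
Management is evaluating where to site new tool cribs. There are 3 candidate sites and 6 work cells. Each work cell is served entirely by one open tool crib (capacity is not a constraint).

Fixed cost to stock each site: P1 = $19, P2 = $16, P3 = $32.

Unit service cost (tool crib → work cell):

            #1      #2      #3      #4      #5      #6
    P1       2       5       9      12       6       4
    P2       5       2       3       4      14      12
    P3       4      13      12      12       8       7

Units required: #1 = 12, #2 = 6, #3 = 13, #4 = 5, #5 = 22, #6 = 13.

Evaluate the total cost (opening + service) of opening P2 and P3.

Total cost: 434

Each work cell is assigned to its cheapest site among the open ones.
{P2, P3}: #1→P3 4·12=48, #2→P2 2·6=12, #3→P2 3·13=39, #4→P2 4·5=20, #5→P3 8·22=176, #6→P3 7·13=91. Service 386; fixed 48; total 434.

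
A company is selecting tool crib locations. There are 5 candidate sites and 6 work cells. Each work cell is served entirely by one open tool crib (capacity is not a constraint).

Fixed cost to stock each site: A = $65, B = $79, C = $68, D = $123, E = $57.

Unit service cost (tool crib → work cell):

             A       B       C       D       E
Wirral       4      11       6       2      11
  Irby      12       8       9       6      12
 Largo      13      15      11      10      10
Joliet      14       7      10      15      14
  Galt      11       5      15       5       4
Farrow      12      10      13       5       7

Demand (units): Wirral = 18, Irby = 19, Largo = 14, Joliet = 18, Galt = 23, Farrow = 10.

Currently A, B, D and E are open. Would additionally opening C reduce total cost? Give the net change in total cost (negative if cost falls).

Current service cost with {A, B, D, E}: 558.
Adding C: each work cell re-picks its cheapest; new service cost 558, saving 0.
Extra fixed cost: 68. Net change = 68 − 0 = 68.
(Totals: 882 → 950.)

No — net change +68 (cost rises by 68).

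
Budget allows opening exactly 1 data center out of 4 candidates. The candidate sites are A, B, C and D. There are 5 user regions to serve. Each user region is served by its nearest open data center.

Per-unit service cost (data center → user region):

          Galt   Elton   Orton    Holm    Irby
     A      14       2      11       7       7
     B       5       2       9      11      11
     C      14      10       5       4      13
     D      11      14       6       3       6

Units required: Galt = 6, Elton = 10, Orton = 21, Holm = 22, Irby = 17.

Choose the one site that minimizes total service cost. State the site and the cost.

With exactly 1 open, each user region uses its cheapest among the chosen.
{D}: Galt→D 11·6=66, Elton→D 14·10=140, Orton→D 6·21=126, Holm→D 3·22=66, Irby→D 6·17=102. Service cost 500.
{C}: service cost 598
{A}: service cost 608
Among all 4 size-1 choices, {D} is lowest.

Choose D only; total service cost 500.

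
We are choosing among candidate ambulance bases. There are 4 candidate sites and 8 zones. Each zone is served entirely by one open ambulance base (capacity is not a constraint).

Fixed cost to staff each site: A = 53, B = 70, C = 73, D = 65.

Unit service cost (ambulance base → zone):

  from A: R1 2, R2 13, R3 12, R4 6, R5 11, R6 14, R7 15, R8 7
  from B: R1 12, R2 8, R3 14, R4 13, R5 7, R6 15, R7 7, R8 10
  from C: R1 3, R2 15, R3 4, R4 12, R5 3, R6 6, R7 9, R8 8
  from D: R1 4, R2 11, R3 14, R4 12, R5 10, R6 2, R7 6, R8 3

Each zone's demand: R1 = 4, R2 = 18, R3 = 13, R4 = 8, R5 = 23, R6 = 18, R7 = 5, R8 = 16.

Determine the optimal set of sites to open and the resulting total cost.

Open C and D; minimum total cost 679.

For any fixed open set, each zone goes to its cheapest open site; total = fixed + service.
{C, D}: R1→C 3·4=12, R2→D 11·18=198, R3→C 4·13=52, R4→C 12·8=96, R5→C 3·23=69, R6→D 2·18=36, R7→D 6·5=30, R8→D 3·16=48. Service 541; fixed 138; total 679.
{A, C, D}: service 489 + fixed 191 = 680
{B, C, D}: service 487 + fixed 208 = 695
{A, B, C, D}: service 435 + fixed 261 = 696
No other subset beats 679.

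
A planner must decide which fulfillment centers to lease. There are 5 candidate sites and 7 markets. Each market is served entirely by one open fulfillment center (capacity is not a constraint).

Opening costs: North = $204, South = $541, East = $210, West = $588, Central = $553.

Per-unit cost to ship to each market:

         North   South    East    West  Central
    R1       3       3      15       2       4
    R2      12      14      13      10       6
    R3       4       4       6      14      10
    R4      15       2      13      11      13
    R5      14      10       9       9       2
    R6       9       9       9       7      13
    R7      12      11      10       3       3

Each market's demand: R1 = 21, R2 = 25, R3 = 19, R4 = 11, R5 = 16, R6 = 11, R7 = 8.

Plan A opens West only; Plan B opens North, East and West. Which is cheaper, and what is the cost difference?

Plan A is cheaper by 224.

Plan A: {West}: R1→West 2·21=42, R2→West 10·25=250, R3→West 14·19=266, R4→West 11·11=121, R5→West 9·16=144, R6→West 7·11=77, R7→West 3·8=24. Service 924; fixed 588; total 1512.
Plan B: {North, East, West}: R1→West 2·21=42, R2→West 10·25=250, R3→North 4·19=76, R4→West 11·11=121, R5→East 9·16=144, R6→West 7·11=77, R7→West 3·8=24. Service 734; fixed 1002; total 1736.
Difference: |1512 − 1736| = 224.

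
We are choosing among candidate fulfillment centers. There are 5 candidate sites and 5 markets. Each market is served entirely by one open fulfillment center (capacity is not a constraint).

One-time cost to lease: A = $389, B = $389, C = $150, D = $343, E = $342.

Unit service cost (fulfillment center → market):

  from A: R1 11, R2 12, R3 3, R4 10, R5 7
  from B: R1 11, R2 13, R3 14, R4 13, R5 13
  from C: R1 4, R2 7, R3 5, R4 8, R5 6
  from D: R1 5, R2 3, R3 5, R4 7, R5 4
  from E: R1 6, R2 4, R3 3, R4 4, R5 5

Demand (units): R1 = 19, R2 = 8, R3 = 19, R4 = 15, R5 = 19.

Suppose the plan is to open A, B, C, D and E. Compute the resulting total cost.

Each market is assigned to its cheapest site among the open ones.
{A, B, C, D, E}: R1→C 4·19=76, R2→D 3·8=24, R3→A 3·19=57, R4→E 4·15=60, R5→D 4·19=76. Service 293; fixed 1613; total 1906.

Total cost: 1906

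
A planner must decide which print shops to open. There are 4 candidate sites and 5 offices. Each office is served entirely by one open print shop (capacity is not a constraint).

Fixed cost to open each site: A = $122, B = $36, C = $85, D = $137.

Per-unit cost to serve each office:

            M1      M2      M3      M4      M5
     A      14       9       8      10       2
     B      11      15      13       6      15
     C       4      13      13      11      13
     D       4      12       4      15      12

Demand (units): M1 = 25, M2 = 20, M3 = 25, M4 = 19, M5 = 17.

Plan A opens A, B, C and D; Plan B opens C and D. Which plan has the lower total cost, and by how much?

Plan A: {A, B, C, D}: M1→C 4·25=100, M2→A 9·20=180, M3→D 4·25=100, M4→B 6·19=114, M5→A 2·17=34. Service 528; fixed 380; total 908.
Plan B: {C, D}: M1→C 4·25=100, M2→D 12·20=240, M3→D 4·25=100, M4→C 11·19=209, M5→D 12·17=204. Service 853; fixed 222; total 1075.
Difference: |908 − 1075| = 167.

Plan A is cheaper by 167.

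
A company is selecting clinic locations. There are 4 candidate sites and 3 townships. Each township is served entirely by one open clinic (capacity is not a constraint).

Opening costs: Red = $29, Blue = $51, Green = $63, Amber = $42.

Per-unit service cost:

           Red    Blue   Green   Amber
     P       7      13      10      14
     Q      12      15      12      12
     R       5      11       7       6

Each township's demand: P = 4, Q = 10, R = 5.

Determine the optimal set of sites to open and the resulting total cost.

Open Red only; minimum total cost 202.

For any fixed open set, each township goes to its cheapest open site; total = fixed + service.
{Red}: P→Red 7·4=28, Q→Red 12·10=120, R→Red 5·5=25. Service 173; fixed 29; total 202.
{Red, Amber}: P→Red 7·4=28, Q→Red 12·10=120, R→Red 5·5=25. Service 173; fixed 71; total 244.
{Amber}: P→Amber 14·4=56, Q→Amber 12·10=120, R→Amber 6·5=30. Service 206; fixed 42; total 248.
{Red, Blue, Green, Amber}: P→Red 7·4=28, Q→Red 12·10=120, R→Red 5·5=25. Service 173; fixed 185; total 358.
(All 15 nonempty subsets were checked; Red only is lowest.)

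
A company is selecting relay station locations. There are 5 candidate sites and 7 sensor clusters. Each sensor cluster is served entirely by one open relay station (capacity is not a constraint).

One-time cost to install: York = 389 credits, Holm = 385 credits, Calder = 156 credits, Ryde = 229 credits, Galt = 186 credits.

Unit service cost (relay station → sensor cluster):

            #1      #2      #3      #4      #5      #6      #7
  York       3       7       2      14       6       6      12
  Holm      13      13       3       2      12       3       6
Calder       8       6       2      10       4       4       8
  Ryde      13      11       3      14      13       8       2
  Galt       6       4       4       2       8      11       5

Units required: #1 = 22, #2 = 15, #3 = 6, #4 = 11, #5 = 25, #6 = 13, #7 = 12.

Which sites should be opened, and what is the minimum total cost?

Open Calder and Galt; minimum total cost 780.

For any fixed open set, each sensor cluster goes to its cheapest open site; total = fixed + service.
{Calder, Galt}: #1→Galt 6·22=132, #2→Galt 4·15=60, #3→Calder 2·6=12, #4→Galt 2·11=22, #5→Calder 4·25=100, #6→Calder 4·13=52, #7→Galt 5·12=60. Service 438; fixed 342; total 780.
{Calder}: service 636 + fixed 156 = 792
{Galt}: service 641 + fixed 186 = 827
{York, Holm, Calder, Ryde, Galt}: service 323 + fixed 1345 = 1668
No other subset beats 780.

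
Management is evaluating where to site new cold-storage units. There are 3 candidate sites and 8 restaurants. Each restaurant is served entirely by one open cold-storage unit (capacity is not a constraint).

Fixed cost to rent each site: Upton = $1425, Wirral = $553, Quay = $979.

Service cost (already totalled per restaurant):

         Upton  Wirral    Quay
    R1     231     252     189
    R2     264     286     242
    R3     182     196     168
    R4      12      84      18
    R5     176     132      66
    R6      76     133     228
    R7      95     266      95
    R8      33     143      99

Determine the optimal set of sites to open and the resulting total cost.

Open Wirral only; minimum total cost 2045.

For any fixed open set, each restaurant goes to its cheapest open site; total = fixed + service.
{Wirral}: R1→Wirral 252, R2→Wirral 286, R3→Wirral 196, R4→Wirral 84, R5→Wirral 132, R6→Wirral 133, R7→Wirral 266, R8→Wirral 143. Service 1492; fixed 553; total 2045.
{Quay}: service 1105 + fixed 979 = 2084
{Upton}: R1→Upton 231, R2→Upton 264, R3→Upton 182, R4→Upton 12, R5→Upton 176, R6→Upton 76, R7→Upton 95, R8→Upton 33. Service 1069; fixed 1425; total 2494.
{Upton, Wirral, Quay}: service 881 + fixed 2957 = 3838
No other subset beats 2045.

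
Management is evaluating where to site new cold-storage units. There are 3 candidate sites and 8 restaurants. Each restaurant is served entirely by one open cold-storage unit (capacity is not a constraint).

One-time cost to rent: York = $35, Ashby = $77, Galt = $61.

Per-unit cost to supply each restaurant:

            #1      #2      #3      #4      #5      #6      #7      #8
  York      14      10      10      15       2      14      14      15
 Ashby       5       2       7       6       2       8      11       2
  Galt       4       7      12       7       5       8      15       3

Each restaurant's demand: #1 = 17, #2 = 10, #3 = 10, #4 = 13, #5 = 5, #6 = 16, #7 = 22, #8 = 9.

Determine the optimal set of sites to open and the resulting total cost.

For any fixed open set, each restaurant goes to its cheapest open site; total = fixed + service.
{Ashby}: #1→Ashby 5·17=85, #2→Ashby 2·10=20, #3→Ashby 7·10=70, #4→Ashby 6·13=78, #5→Ashby 2·5=10, #6→Ashby 8·16=128, #7→Ashby 11·22=242, #8→Ashby 2·9=18. Service 651; fixed 77; total 728.
{York, Ashby}: #1→Ashby 5·17=85, #2→Ashby 2·10=20, #3→Ashby 7·10=70, #4→Ashby 6·13=78, #5→York 2·5=10, #6→Ashby 8·16=128, #7→Ashby 11·22=242, #8→Ashby 2·9=18. Service 651; fixed 112; total 763.
{Ashby, Galt}: service 634 + fixed 138 = 772
{York, Ashby, Galt}: service 634 + fixed 173 = 807
(All 7 nonempty subsets were checked; Ashby only is lowest.)

Open Ashby only; minimum total cost 728.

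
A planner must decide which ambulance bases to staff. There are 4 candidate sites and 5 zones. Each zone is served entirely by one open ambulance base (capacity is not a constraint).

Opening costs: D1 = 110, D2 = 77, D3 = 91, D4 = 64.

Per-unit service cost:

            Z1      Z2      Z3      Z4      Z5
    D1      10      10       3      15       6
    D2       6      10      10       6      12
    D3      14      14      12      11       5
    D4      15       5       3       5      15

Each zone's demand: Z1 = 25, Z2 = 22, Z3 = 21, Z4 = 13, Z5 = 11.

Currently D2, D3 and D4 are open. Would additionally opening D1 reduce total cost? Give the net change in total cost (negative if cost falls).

Current service cost with {D2, D3, D4}: 443.
Adding D1: each zone re-picks its cheapest; new service cost 443, saving 0.
Extra fixed cost: 110. Net change = 110 − 0 = 110.
(Totals: 675 → 785.)

No — net change +110 (cost rises by 110).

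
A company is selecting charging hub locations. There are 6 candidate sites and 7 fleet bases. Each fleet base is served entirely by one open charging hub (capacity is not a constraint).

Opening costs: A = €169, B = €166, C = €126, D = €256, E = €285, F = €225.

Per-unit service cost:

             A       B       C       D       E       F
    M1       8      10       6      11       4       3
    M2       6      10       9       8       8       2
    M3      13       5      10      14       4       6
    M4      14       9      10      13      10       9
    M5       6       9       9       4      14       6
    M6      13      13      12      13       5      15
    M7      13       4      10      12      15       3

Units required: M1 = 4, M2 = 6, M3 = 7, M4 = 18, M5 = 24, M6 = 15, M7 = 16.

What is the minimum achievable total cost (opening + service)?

Minimum total cost: 870

For any fixed open set, each fleet base goes to its cheapest open site; total = fixed + service.
{F}: M1→F 3·4=12, M2→F 2·6=12, M3→F 6·7=42, M4→F 9·18=162, M5→F 6·24=144, M6→F 15·15=225, M7→F 3·16=48. Service 645; fixed 225; total 870.
{B}: service 772 + fixed 166 = 938
{C, F}: service 600 + fixed 351 = 951
{A, B, C, D, E, F}: M1→F 3·4=12, M2→F 2·6=12, M3→E 4·7=28, M4→B 9·18=162, M5→D 4·24=96, M6→E 5·15=75, M7→F 3·16=48. Service 433; fixed 1227; total 1660.
No other subset beats 870.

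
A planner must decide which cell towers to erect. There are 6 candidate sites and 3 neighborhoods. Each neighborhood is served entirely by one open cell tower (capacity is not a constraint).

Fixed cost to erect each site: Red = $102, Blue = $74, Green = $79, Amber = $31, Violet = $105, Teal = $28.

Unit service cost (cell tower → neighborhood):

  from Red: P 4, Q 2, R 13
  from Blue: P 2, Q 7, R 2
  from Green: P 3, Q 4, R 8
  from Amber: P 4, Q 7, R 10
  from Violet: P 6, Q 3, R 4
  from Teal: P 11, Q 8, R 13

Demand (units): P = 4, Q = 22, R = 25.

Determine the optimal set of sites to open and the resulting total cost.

For any fixed open set, each neighborhood goes to its cheapest open site; total = fixed + service.
{Red, Blue}: P→Blue 2·4=8, Q→Red 2·22=44, R→Blue 2·25=50. Service 102; fixed 176; total 278.
{Blue}: P→Blue 2·4=8, Q→Blue 7·22=154, R→Blue 2·25=50. Service 212; fixed 74; total 286.
{Violet}: P→Violet 6·4=24, Q→Violet 3·22=66, R→Violet 4·25=100. Service 190; fixed 105; total 295.
{Red, Blue, Green, Amber, Violet, Teal}: service 102 + fixed 419 = 521
No other subset beats 278.

Open Red and Blue; minimum total cost 278.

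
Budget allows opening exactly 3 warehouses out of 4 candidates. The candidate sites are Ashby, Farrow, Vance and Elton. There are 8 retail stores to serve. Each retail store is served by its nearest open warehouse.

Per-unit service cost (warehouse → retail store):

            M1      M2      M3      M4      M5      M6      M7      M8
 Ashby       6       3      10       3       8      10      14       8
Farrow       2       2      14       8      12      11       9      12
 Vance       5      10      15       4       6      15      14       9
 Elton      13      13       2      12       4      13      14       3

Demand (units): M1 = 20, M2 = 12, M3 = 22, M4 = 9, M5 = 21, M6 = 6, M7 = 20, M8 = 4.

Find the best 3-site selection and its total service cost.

Choose Ashby, Farrow and Elton; total service cost 471.

With exactly 3 open, each retail store uses its cheapest among the chosen.
{Ashby, Farrow, Elton}: M1→Farrow 2·20=40, M2→Farrow 2·12=24, M3→Elton 2·22=44, M4→Ashby 3·9=27, M5→Elton 4·21=84, M6→Ashby 10·6=60, M7→Farrow 9·20=180, M8→Elton 3·4=12. Service cost 471.
{Farrow, Vance, Elton}: service cost 486
{Ashby, Vance, Elton}: service cost 643
Among all 4 size-3 choices, {Ashby, Farrow, Elton} is lowest.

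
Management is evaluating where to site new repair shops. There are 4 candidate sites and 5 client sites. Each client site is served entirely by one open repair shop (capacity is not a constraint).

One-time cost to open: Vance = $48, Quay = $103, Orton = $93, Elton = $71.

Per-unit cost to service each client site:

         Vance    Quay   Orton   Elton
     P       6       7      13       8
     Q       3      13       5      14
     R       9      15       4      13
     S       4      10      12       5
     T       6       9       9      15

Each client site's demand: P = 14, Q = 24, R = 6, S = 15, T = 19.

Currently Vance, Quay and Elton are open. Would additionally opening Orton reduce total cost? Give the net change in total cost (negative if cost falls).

Current service cost with {Vance, Quay, Elton}: 384.
Adding Orton: each client site re-picks its cheapest; new service cost 354, saving 30.
Extra fixed cost: 93. Net change = 93 − 30 = 63.
(Totals: 606 → 669.)

No — net change +63 (cost rises by 63).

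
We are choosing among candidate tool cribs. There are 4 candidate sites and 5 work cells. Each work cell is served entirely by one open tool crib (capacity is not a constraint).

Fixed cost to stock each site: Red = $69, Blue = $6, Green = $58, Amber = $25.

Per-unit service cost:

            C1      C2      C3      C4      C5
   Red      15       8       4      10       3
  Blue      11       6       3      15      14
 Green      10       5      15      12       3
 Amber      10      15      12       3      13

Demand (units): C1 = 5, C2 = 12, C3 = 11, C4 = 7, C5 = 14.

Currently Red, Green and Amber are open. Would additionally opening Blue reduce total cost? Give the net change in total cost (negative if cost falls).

Yes — net change −5 (cost falls by 5).

Current service cost with {Red, Green, Amber}: 217.
Adding Blue: each work cell re-picks its cheapest; new service cost 206, saving 11.
Extra fixed cost: 6. Net change = 6 − 11 = -5.
(Totals: 369 → 364.)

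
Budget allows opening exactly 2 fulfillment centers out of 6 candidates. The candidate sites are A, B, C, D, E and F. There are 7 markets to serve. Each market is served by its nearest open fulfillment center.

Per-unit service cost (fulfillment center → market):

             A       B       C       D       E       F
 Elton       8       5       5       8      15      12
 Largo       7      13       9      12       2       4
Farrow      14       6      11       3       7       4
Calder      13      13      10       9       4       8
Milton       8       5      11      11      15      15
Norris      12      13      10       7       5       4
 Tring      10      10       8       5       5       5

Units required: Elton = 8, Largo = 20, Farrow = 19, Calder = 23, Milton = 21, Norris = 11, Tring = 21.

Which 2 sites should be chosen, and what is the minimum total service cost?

With exactly 2 open, each market uses its cheapest among the chosen.
{B, E}: Elton→B 5·8=40, Largo→E 2·20=40, Farrow→B 6·19=114, Calder→E 4·23=92, Milton→B 5·21=105, Norris→E 5·11=55, Tring→E 5·21=105. Service cost 551.
{B, F}: service cost 634
{D, E}: service cost 644
Among all 15 size-2 choices, {B, E} is lowest.

Choose B and E; total service cost 551.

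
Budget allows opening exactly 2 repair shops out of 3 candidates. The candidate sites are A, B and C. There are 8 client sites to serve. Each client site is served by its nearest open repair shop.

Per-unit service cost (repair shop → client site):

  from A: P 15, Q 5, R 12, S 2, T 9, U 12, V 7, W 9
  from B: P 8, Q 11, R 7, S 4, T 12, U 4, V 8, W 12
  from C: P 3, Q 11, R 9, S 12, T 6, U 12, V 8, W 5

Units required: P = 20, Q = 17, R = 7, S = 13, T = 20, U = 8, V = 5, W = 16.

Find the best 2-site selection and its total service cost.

Choose A and C; total service cost 565.

With exactly 2 open, each client site uses its cheapest among the chosen.
{A, C}: P→C 3·20=60, Q→A 5·17=85, R→C 9·7=63, S→A 2·13=26, T→C 6·20=120, U→A 12·8=96, V→A 7·5=35, W→C 5·16=80. Service cost 565.
{B, C}: service cost 620
{A, B}: service cost 711
Among all 3 size-2 choices, {A, C} is lowest.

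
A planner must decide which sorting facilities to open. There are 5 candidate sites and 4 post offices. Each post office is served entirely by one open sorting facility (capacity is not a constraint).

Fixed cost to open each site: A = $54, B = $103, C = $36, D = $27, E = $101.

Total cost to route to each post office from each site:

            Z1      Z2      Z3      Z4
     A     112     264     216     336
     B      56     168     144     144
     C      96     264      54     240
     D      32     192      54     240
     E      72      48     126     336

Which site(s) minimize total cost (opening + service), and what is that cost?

Open D and E; minimum total cost 502.

For any fixed open set, each post office goes to its cheapest open site; total = fixed + service.
{D, E}: Z1→D 32, Z2→E 48, Z3→D 54, Z4→D 240. Service 374; fixed 128; total 502.
{B, D, E}: service 278 + fixed 231 = 509
{B, D}: service 398 + fixed 130 = 528
{A, B, C, D, E}: Z1→D 32, Z2→E 48, Z3→C 54, Z4→B 144. Service 278; fixed 321; total 599.
No other subset beats 502.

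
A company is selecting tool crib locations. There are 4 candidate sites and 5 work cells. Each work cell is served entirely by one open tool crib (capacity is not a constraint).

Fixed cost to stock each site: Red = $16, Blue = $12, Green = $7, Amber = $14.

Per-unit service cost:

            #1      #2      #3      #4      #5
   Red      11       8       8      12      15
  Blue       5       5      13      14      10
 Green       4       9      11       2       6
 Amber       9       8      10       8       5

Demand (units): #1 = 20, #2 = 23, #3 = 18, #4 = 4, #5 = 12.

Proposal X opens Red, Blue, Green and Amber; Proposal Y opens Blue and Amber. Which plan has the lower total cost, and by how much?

Proposal X: {Red, Blue, Green, Amber}: #1→Green 4·20=80, #2→Blue 5·23=115, #3→Red 8·18=144, #4→Green 2·4=8, #5→Amber 5·12=60. Service 407; fixed 49; total 456.
Proposal Y: {Blue, Amber}: #1→Blue 5·20=100, #2→Blue 5·23=115, #3→Amber 10·18=180, #4→Amber 8·4=32, #5→Amber 5·12=60. Service 487; fixed 26; total 513.
Difference: |456 − 513| = 57.

Proposal X is cheaper by 57.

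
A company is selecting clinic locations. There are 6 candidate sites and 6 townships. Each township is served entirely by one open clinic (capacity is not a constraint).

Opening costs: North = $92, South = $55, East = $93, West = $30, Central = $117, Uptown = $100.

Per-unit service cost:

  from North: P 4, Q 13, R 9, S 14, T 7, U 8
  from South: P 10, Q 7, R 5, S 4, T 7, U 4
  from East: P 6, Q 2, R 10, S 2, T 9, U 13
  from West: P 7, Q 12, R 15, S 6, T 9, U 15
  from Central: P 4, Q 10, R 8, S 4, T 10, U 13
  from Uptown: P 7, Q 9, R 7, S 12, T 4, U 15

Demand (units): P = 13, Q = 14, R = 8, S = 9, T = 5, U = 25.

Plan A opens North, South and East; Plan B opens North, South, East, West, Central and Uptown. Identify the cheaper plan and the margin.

Plan A: {North, South, East}: P→North 4·13=52, Q→East 2·14=28, R→South 5·8=40, S→East 2·9=18, T→North 7·5=35, U→South 4·25=100. Service 273; fixed 240; total 513.
Plan B: {North, South, East, West, Central, Uptown}: P→North 4·13=52, Q→East 2·14=28, R→South 5·8=40, S→East 2·9=18, T→Uptown 4·5=20, U→South 4·25=100. Service 258; fixed 487; total 745.
Difference: |513 − 745| = 232.

Plan A is cheaper by 232.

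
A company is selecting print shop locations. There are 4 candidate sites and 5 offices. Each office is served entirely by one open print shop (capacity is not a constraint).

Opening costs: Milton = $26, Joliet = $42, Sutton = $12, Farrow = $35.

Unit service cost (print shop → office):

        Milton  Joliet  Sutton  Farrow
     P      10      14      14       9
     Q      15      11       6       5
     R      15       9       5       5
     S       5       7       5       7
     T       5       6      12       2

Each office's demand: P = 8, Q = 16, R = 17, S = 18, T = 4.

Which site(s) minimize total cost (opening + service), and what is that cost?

For any fixed open set, each office goes to its cheapest open site; total = fixed + service.
{Sutton, Farrow}: P→Farrow 9·8=72, Q→Farrow 5·16=80, R→Sutton 5·17=85, S→Sutton 5·18=90, T→Farrow 2·4=8. Service 335; fixed 47; total 382.
{Milton, Farrow}: P→Farrow 9·8=72, Q→Farrow 5·16=80, R→Farrow 5·17=85, S→Milton 5·18=90, T→Farrow 2·4=8. Service 335; fixed 61; total 396.
{Farrow}: service 371 + fixed 35 = 406
{Milton, Joliet, Sutton, Farrow}: P→Farrow 9·8=72, Q→Farrow 5·16=80, R→Sutton 5·17=85, S→Milton 5·18=90, T→Farrow 2·4=8. Service 335; fixed 115; total 450.
(All 15 nonempty subsets were checked; Sutton and Farrow is lowest.)

Open Sutton and Farrow; minimum total cost 382.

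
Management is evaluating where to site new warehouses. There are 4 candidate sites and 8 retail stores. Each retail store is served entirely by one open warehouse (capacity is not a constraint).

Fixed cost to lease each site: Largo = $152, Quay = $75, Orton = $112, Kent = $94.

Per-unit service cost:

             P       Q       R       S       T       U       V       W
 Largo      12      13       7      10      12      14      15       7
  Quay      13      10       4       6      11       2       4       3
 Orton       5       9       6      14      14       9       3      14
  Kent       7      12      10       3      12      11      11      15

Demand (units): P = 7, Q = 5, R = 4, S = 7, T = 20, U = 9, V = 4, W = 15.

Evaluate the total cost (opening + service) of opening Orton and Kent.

Each retail store is assigned to its cheapest site among the open ones.
{Orton, Kent}: P→Orton 5·7=35, Q→Orton 9·5=45, R→Orton 6·4=24, S→Kent 3·7=21, T→Kent 12·20=240, U→Orton 9·9=81, V→Orton 3·4=12, W→Orton 14·15=210. Service 668; fixed 206; total 874.

Total cost: 874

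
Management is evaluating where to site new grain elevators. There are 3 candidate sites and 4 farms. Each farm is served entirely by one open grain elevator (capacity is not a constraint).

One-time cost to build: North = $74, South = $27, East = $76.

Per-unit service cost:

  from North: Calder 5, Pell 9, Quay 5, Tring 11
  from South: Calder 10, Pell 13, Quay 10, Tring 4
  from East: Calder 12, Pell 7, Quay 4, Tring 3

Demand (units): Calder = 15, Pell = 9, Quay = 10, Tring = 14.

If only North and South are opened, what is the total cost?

Each farm is assigned to its cheapest site among the open ones.
{North, South}: Calder→North 5·15=75, Pell→North 9·9=81, Quay→North 5·10=50, Tring→South 4·14=56. Service 262; fixed 101; total 363.

Total cost: 363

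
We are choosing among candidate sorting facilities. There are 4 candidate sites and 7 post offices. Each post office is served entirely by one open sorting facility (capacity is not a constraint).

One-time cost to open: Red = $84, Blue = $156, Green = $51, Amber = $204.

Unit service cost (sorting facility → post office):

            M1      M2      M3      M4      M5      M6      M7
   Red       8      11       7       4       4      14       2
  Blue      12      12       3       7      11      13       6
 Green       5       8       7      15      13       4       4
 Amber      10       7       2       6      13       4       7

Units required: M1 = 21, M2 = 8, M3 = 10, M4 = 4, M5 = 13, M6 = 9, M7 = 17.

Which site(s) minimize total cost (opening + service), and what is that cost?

Open Red and Green; minimum total cost 512.

For any fixed open set, each post office goes to its cheapest open site; total = fixed + service.
{Red, Green}: M1→Green 5·21=105, M2→Green 8·8=64, M3→Red 7·10=70, M4→Red 4·4=16, M5→Red 4·13=52, M6→Green 4·9=36, M7→Red 2·17=34. Service 377; fixed 135; total 512.
{Green}: M1→Green 5·21=105, M2→Green 8·8=64, M3→Green 7·10=70, M4→Green 15·4=60, M5→Green 13·13=169, M6→Green 4·9=36, M7→Green 4·17=68. Service 572; fixed 51; total 623.
{Red, Blue, Green}: service 337 + fixed 291 = 628
{Red, Blue, Green, Amber}: service 319 + fixed 495 = 814
No other subset beats 512.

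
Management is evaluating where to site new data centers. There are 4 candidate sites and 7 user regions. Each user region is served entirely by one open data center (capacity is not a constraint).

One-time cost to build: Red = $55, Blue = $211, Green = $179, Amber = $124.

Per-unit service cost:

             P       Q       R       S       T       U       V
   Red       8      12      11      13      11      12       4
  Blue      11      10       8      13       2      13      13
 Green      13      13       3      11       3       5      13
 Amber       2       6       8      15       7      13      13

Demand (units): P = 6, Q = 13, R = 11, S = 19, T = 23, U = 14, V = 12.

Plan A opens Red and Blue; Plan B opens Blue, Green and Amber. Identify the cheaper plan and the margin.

Plan A is cheaper by 77.

Plan A: {Red, Blue}: P→Red 8·6=48, Q→Blue 10·13=130, R→Blue 8·11=88, S→Red 13·19=247, T→Blue 2·23=46, U→Red 12·14=168, V→Red 4·12=48. Service 775; fixed 266; total 1041.
Plan B: {Blue, Green, Amber}: P→Amber 2·6=12, Q→Amber 6·13=78, R→Green 3·11=33, S→Green 11·19=209, T→Blue 2·23=46, U→Green 5·14=70, V→Blue 13·12=156. Service 604; fixed 514; total 1118.
Difference: |1041 − 1118| = 77.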